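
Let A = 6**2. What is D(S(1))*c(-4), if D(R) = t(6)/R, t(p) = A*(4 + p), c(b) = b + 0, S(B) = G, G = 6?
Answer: -240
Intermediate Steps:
A = 36
S(B) = 6
c(b) = b
t(p) = 144 + 36*p (t(p) = 36*(4 + p) = 144 + 36*p)
D(R) = 360/R (D(R) = (144 + 36*6)/R = (144 + 216)/R = 360/R)
D(S(1))*c(-4) = (360/6)*(-4) = (360*(1/6))*(-4) = 60*(-4) = -240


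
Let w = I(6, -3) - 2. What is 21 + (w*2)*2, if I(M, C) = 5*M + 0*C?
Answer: 133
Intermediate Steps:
I(M, C) = 5*M (I(M, C) = 5*M + 0 = 5*M)
w = 28 (w = 5*6 - 2 = 30 - 2 = 28)
21 + (w*2)*2 = 21 + (28*2)*2 = 21 + 56*2 = 21 + 112 = 133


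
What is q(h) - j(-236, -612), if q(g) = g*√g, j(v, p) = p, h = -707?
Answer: 612 - 707*I*√707 ≈ 612.0 - 18799.0*I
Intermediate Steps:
q(g) = g^(3/2)
q(h) - j(-236, -612) = (-707)^(3/2) - 1*(-612) = -707*I*√707 + 612 = 612 - 707*I*√707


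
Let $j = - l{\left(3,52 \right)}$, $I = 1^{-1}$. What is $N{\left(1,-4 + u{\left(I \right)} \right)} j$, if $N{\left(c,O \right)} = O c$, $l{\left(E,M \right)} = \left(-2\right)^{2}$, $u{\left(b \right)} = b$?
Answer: $12$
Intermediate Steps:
$I = 1$
$l{\left(E,M \right)} = 4$
$j = -4$ ($j = \left(-1\right) 4 = -4$)
$N{\left(1,-4 + u{\left(I \right)} \right)} j = \left(-4 + 1\right) 1 \left(-4\right) = \left(-3\right) 1 \left(-4\right) = \left(-3\right) \left(-4\right) = 12$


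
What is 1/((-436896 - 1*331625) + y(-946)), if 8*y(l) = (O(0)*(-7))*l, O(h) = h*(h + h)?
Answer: -1/768521 ≈ -1.3012e-6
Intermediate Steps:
O(h) = 2*h² (O(h) = h*(2*h) = 2*h²)
y(l) = 0 (y(l) = (((2*0²)*(-7))*l)/8 = (((2*0)*(-7))*l)/8 = ((0*(-7))*l)/8 = (0*l)/8 = (⅛)*0 = 0)
1/((-436896 - 1*331625) + y(-946)) = 1/((-436896 - 1*331625) + 0) = 1/((-436896 - 331625) + 0) = 1/(-768521 + 0) = 1/(-768521) = -1/768521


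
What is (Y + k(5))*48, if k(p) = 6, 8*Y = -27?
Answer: 126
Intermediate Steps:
Y = -27/8 (Y = (⅛)*(-27) = -27/8 ≈ -3.3750)
(Y + k(5))*48 = (-27/8 + 6)*48 = (21/8)*48 = 126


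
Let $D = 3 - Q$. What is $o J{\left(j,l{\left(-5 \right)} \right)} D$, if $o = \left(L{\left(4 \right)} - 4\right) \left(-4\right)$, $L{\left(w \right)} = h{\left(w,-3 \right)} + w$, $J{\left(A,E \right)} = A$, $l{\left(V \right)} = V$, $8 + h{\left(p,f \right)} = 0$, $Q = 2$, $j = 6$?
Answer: $192$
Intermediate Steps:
$h{\left(p,f \right)} = -8$ ($h{\left(p,f \right)} = -8 + 0 = -8$)
$D = 1$ ($D = 3 - 2 = 1$)
$L{\left(w \right)} = -8 + w$
$o = 32$ ($o = \left(\left(-8 + 4\right) - 4\right) \left(-4\right) = \left(-4 - 4\right) \left(-4\right) = \left(-8\right) \left(-4\right) = 32$)
$o J{\left(j,l{\left(-5 \right)} \right)} D = 32 \cdot 6 \cdot 1 = 192 \cdot 1 = 192$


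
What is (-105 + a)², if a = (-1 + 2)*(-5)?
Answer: 12100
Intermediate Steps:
a = -5 (a = 1*(-5) = -5)
(-105 + a)² = (-105 - 5)² = (-110)² = 12100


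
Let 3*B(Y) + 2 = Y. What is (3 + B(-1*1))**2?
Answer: 4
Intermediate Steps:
B(Y) = -2/3 + Y/3
(3 + B(-1*1))**2 = (3 + (-2/3 + (-1*1)/3))**2 = (3 + (-2/3 + (1/3)*(-1)))**2 = (3 + (-2/3 - 1/3))**2 = (3 - 1)**2 = 2**2 = 4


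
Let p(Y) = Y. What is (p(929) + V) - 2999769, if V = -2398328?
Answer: -5397168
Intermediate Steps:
(p(929) + V) - 2999769 = (929 - 2398328) - 2999769 = -2397399 - 2999769 = -5397168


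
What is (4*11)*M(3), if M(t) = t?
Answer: 132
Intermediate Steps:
(4*11)*M(3) = (4*11)*3 = 44*3 = 132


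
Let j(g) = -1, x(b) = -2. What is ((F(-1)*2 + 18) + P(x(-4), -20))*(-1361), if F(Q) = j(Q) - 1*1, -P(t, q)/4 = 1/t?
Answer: -21776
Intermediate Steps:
P(t, q) = -4/t
F(Q) = -2 (F(Q) = -1 - 1*1 = -1 - 1 = -2)
((F(-1)*2 + 18) + P(x(-4), -20))*(-1361) = ((-2*2 + 18) - 4/(-2))*(-1361) = ((-4 + 18) - 4*(-½))*(-1361) = (14 + 2)*(-1361) = 16*(-1361) = -21776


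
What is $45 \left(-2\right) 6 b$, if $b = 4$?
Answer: $-2160$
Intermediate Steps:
$45 \left(-2\right) 6 b = 45 \left(-2\right) 6 \cdot 4 = 45 \left(\left(-12\right) 4\right) = 45 \left(-48\right) = -2160$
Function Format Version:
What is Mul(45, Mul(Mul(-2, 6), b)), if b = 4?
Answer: -2160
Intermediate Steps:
Mul(45, Mul(Mul(-2, 6), b)) = Mul(45, Mul(Mul(-2, 6), 4)) = Mul(45, Mul(-12, 4)) = Mul(45, -48) = -2160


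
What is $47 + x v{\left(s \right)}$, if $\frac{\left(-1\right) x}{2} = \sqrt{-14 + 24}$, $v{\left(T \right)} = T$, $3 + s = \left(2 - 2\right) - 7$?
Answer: $47 + 20 \sqrt{10} \approx 110.25$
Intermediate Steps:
$s = -10$ ($s = -3 + \left(\left(2 - 2\right) - 7\right) = -3 + \left(0 - 7\right) = -3 - 7 = -10$)
$x = - 2 \sqrt{10}$ ($x = - 2 \sqrt{-14 + 24} = - 2 \sqrt{10} \approx -6.3246$)
$47 + x v{\left(s \right)} = 47 + - 2 \sqrt{10} \left(-10\right) = 47 + 20 \sqrt{10}$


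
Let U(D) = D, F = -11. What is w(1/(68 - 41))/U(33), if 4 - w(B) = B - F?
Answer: -190/891 ≈ -0.21324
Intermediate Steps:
w(B) = -7 - B (w(B) = 4 - (B - 1*(-11)) = 4 - (B + 11) = 4 - (11 + B) = 4 + (-11 - B) = -7 - B)
w(1/(68 - 41))/U(33) = (-7 - 1/(68 - 41))/33 = (-7 - 1/27)*(1/33) = -190/27*1/33 = -190/891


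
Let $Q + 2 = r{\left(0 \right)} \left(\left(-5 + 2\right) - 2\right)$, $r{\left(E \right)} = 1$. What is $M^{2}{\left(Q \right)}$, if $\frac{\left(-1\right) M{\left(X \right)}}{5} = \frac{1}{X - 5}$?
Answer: $\frac{25}{144} \approx 0.17361$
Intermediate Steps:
$Q = -7$ ($Q = -2 + 1 \left(\left(-5 + 2\right) - 2\right) = -2 + 1 \left(-3 - 2\right) = -2 + 1 \left(-5\right) = -2 - 5 = -7$)
$M{\left(X \right)} = - \frac{5}{-5 + X}$ ($M{\left(X \right)} = - \frac{5}{X - 5} = - \frac{5}{-5 + X}$)
$M^{2}{\left(Q \right)} = \left(- \frac{5}{-5 - 7}\right)^{2} = \left(- \frac{5}{-12}\right)^{2} = \left(\left(-5\right) \left(- \frac{1}{12}\right)\right)^{2} = \left(\frac{5}{12}\right)^{2} = \frac{25}{144}$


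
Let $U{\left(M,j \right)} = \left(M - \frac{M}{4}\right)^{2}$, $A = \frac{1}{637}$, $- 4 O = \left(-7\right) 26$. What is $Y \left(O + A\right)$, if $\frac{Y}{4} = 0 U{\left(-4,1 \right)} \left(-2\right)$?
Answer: $0$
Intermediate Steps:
$O = \frac{91}{2}$ ($O = - \frac{\left(-7\right) 26}{4} = \left(- \frac{1}{4}\right) \left(-182\right) = \frac{91}{2} \approx 45.5$)
$A = \frac{1}{637} \approx 0.0015699$
$U{\left(M,j \right)} = \frac{9 M^{2}}{16}$ ($U{\left(M,j \right)} = \left(M - M \frac{1}{4}\right)^{2} = \left(M - \frac{M}{4}\right)^{2} = \left(\frac{3 M}{4}\right)^{2} = \frac{9 M^{2}}{16}$)
$Y = 0$ ($Y = 4 \cdot 0 \frac{9 \left(-4\right)^{2}}{16} \left(-2\right) = 4 \cdot 0 \cdot \frac{9}{16} \cdot 16 \left(-2\right) = 4 \cdot 0 \cdot 9 \left(-2\right) = 4 \cdot 0 \left(-2\right) = 4 \cdot 0 = 0$)
$Y \left(O + A\right) = 0 \left(\frac{91}{2} + \frac{1}{637}\right) = 0 \cdot \frac{57969}{1274} = 0$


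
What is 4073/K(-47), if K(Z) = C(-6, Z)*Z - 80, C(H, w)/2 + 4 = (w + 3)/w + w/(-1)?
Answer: -4073/4210 ≈ -0.96746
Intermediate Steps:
C(H, w) = -8 - 2*w + 2*(3 + w)/w (C(H, w) = -8 + 2*((w + 3)/w + w/(-1)) = -8 + 2*((3 + w)/w + w*(-1)) = -8 + 2*((3 + w)/w - w) = -8 + 2*(-w + (3 + w)/w) = -8 + (-2*w + 2*(3 + w)/w) = -8 - 2*w + 2*(3 + w)/w)
K(Z) = -80 + Z*(-6 - 2*Z + 6/Z) (K(Z) = (-6 - 2*Z + 6/Z)*Z - 80 = Z*(-6 - 2*Z + 6/Z) - 80 = -80 + Z*(-6 - 2*Z + 6/Z))
4073/K(-47) = 4073/(-74 - 2*(-47)*(3 - 47)) = 4073/(-74 - 2*(-47)*(-44)) = 4073/(-74 - 4136) = 4073/(-4210) = 4073*(-1/4210) = -4073/4210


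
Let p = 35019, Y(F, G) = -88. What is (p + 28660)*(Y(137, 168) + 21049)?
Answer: 1334775519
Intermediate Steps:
(p + 28660)*(Y(137, 168) + 21049) = (35019 + 28660)*(-88 + 21049) = 63679*20961 = 1334775519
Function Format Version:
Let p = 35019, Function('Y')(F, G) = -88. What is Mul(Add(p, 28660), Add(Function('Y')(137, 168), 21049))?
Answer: 1334775519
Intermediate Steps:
Mul(Add(p, 28660), Add(Function('Y')(137, 168), 21049)) = Mul(Add(35019, 28660), Add(-88, 21049)) = Mul(63679, 20961) = 1334775519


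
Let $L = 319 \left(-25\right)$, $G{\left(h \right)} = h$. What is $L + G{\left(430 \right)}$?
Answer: $-7545$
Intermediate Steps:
$L = -7975$
$L + G{\left(430 \right)} = -7975 + 430 = -7545$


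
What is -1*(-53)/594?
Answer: 53/594 ≈ 0.089226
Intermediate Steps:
-1*(-53)/594 = 53*(1/594) = 53/594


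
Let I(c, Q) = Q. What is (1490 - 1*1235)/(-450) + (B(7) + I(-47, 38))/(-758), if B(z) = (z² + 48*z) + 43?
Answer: -13433/11370 ≈ -1.1814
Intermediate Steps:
B(z) = 43 + z² + 48*z
(1490 - 1*1235)/(-450) + (B(7) + I(-47, 38))/(-758) = (1490 - 1*1235)/(-450) + ((43 + 7² + 48*7) + 38)/(-758) = (1490 - 1235)*(-1/450) + ((43 + 49 + 336) + 38)*(-1/758) = 255*(-1/450) + (428 + 38)*(-1/758) = -17/30 + 466*(-1/758) = -17/30 - 233/379 = -13433/11370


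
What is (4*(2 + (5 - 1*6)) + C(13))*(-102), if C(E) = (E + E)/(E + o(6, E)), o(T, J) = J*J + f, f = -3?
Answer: -75684/179 ≈ -422.82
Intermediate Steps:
o(T, J) = -3 + J**2 (o(T, J) = J*J - 3 = J**2 - 3 = -3 + J**2)
C(E) = 2*E/(-3 + E + E**2) (C(E) = (E + E)/(E + (-3 + E**2)) = (2*E)/(-3 + E + E**2) = 2*E/(-3 + E + E**2))
(4*(2 + (5 - 1*6)) + C(13))*(-102) = (4*(2 + (5 - 1*6)) + 2*13/(-3 + 13 + 13**2))*(-102) = (4*(2 + (5 - 6)) + 2*13/(-3 + 13 + 169))*(-102) = (4*(2 - 1) + 2*13/179)*(-102) = (4*1 + 2*13*(1/179))*(-102) = (4 + 26/179)*(-102) = (742/179)*(-102) = -75684/179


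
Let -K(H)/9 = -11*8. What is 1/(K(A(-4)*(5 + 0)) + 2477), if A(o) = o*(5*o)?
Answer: 1/3269 ≈ 0.00030590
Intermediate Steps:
A(o) = 5*o**2
K(H) = 792 (K(H) = -(-99)*8 = -9*(-88) = 792)
1/(K(A(-4)*(5 + 0)) + 2477) = 1/(792 + 2477) = 1/3269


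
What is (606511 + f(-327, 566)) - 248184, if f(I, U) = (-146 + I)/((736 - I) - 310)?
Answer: 269819758/753 ≈ 3.5833e+5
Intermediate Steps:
f(I, U) = (-146 + I)/(426 - I)
(606511 + f(-327, 566)) - 248184 = (606511 + (146 - 1*(-327))/(-426 - 327)) - 248184 = (606511 + (146 + 327)/(-753)) - 248184 = (606511 - 1/753*473) - 248184 = (606511 - 473/753) - 248184 = 456702310/753 - 248184 = 269819758/753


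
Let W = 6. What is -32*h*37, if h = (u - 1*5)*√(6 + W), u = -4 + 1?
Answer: 18944*√3 ≈ 32812.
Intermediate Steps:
u = -3
h = -16*√3 (h = (-3 - 1*5)*√(6 + 6) = (-3 - 5)*√12 = -16*√3 ≈ -27.713)
-32*h*37 = -(-512)*√3*37 = (512*√3)*37 = 18944*√3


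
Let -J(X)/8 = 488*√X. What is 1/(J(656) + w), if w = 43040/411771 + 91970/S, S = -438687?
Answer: 190568592654838486335/18124748790864818587704951937438 - 14154298273569362850517824*√41/9062374395432409293852475968719 ≈ -1.0001e-5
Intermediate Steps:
J(X) = -3904*√X
w = -6329830130/60212861559 (w = 43040/411771 + 91970/(-438687) = 43040*(1/411771) + 91970*(-1/438687) = 43040/411771 - 91970/438687 = -6329830130/60212861559 ≈ -0.10512)
1/(J(656) + w) = 1/(-15616*√41 - 6329830130/60212861559) = 1/(-6329830130/60212861559 - 15616*√41)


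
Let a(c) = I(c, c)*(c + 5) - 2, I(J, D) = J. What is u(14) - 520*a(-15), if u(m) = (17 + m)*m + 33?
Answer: -76493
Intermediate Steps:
u(m) = 33 + m*(17 + m) (u(m) = m*(17 + m) + 33 = 33 + m*(17 + m))
a(c) = -2 + c*(5 + c) (a(c) = c*(c + 5) - 2 = c*(5 + c) - 2 = -2 + c*(5 + c))
u(14) - 520*a(-15) = (33 + 14² + 17*14) - 520*(-2 + (-15)² + 5*(-15)) = (33 + 196 + 238) - 520*(-2 + 225 - 75) = 467 - 520*148 = 467 - 76960 = -76493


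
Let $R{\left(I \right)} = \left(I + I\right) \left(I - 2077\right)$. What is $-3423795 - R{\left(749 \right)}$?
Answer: $-1434451$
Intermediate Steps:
$R{\left(I \right)} = 2 I \left(-2077 + I\right)$
$-3423795 - R{\left(749 \right)} = -3423795 - 2 \cdot 749 \left(-2077 + 749\right) = -3423795 - 2 \cdot 749 \left(-1328\right) = -3423795 - -1989344 = -3423795 + 1989344 = -1434451$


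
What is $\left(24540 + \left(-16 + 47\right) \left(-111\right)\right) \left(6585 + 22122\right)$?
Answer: $605688993$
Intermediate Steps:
$\left(24540 + \left(-16 + 47\right) \left(-111\right)\right) \left(6585 + 22122\right) = \left(24540 + 31 \left(-111\right)\right) 28707 = \left(24540 - 3441\right) 28707 = 21099 \cdot 28707 = 605688993$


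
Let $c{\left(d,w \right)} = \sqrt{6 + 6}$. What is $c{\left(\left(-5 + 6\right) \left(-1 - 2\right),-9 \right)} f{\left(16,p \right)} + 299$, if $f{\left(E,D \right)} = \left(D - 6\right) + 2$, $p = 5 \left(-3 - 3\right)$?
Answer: $299 - 68 \sqrt{3} \approx 181.22$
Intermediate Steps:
$c{\left(d,w \right)} = 2 \sqrt{3}$ ($c{\left(d,w \right)} = \sqrt{12} = 2 \sqrt{3}$)
$p = -30$ ($p = 5 \left(-6\right) = -30$)
$f{\left(E,D \right)} = -4 + D$ ($f{\left(E,D \right)} = \left(-6 + D\right) + 2 = -4 + D$)
$c{\left(\left(-5 + 6\right) \left(-1 - 2\right),-9 \right)} f{\left(16,p \right)} + 299 = 2 \sqrt{3} \left(-4 - 30\right) + 299 = 2 \sqrt{3} \left(-34\right) + 299 = - 68 \sqrt{3} + 299 = 299 - 68 \sqrt{3}$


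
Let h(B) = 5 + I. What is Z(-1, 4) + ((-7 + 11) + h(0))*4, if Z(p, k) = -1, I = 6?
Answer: 59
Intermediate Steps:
h(B) = 11 (h(B) = 5 + 6 = 11)
Z(-1, 4) + ((-7 + 11) + h(0))*4 = -1 + ((-7 + 11) + 11)*4 = -1 + (4 + 11)*4 = -1 + 15*4 = -1 + 60 = 59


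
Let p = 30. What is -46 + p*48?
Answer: 1394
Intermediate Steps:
-46 + p*48 = -46 + 30*48 = -46 + 1440 = 1394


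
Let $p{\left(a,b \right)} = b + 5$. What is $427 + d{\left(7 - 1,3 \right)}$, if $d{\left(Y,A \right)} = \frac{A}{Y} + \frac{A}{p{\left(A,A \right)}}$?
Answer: $\frac{3423}{8} \approx 427.88$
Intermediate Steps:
$p{\left(a,b \right)} = 5 + b$
$d{\left(Y,A \right)} = \frac{A}{Y} + \frac{A}{5 + A}$
$427 + d{\left(7 - 1,3 \right)} = 427 + \frac{3 \left(5 + 3 + \left(7 - 1\right)\right)}{\left(7 - 1\right) \left(5 + 3\right)} = 427 + \frac{3 \left(5 + 3 + 6\right)}{6 \cdot 8} = 427 + 3 \cdot \frac{1}{6} \cdot \frac{1}{8} \cdot 14 = 427 + \frac{7}{8} = \frac{3423}{8}$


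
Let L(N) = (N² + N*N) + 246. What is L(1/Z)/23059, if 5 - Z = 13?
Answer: 7873/737888 ≈ 0.010670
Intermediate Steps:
Z = -8 (Z = 5 - 1*13 = 5 - 13 = -8)
L(N) = 246 + 2*N² (L(N) = (N² + N²) + 246 = 2*N² + 246 = 246 + 2*N²)
L(1/Z)/23059 = (246 + 2*(1/(-8))²)/23059 = (246 + 2*(-⅛)²)*(1/23059) = (246 + 2*(1/64))*(1/23059) = (246 + 1/32)*(1/23059) = (7873/32)*(1/23059) = 7873/737888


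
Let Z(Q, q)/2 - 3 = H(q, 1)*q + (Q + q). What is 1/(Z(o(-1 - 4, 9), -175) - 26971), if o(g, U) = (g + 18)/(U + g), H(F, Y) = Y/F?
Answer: -2/54613 ≈ -3.6621e-5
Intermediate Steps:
o(g, U) = (18 + g)/(U + g)
Z(Q, q) = 8 + 2*Q + 2*q (Z(Q, q) = 6 + 2*((1/q)*q + (Q + q)) = 6 + 2*(q/q + (Q + q)) = 6 + 2*(1 + (Q + q)) = 6 + 2*(1 + Q + q) = 6 + (2 + 2*Q + 2*q) = 8 + 2*Q + 2*q)
1/(Z(o(-1 - 4, 9), -175) - 26971) = 1/((8 + 2*((18 + (-1 - 4))/(9 + (-1 - 4))) + 2*(-175)) - 26971) = 1/((8 + 2*((18 - 5)/(9 - 5)) - 350) - 26971) = 1/((8 + 2*(13/4) - 350) - 26971) = 1/((8 + 13/2 - 350) - 26971) = 1/(-671/2 - 26971) = 1/(-54613/2) = -2/54613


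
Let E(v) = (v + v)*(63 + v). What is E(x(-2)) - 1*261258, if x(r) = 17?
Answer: -258538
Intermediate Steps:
E(v) = 2*v*(63 + v) (E(v) = (2*v)*(63 + v) = 2*v*(63 + v))
E(x(-2)) - 1*261258 = 2*17*(63 + 17) - 1*261258 = 2*17*80 - 261258 = 2720 - 261258 = -258538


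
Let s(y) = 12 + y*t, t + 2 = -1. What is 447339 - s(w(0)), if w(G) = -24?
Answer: 447255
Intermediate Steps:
t = -3 (t = -2 - 1 = -3)
s(y) = 12 - 3*y (s(y) = 12 + y*(-3) = 12 - 3*y)
447339 - s(w(0)) = 447339 - (12 - 3*(-24)) = 447339 - (12 + 72) = 447339 - 1*84 = 447339 - 84 = 447255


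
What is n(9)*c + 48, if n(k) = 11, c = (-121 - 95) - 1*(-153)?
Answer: -645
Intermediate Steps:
c = -63 (c = -216 + 153 = -63)
n(9)*c + 48 = 11*(-63) + 48 = -693 + 48 = -645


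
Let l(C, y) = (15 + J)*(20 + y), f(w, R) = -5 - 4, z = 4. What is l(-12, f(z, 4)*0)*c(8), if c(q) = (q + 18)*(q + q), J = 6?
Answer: 174720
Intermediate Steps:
f(w, R) = -9
l(C, y) = 420 + 21*y (l(C, y) = (15 + 6)*(20 + y) = 21*(20 + y) = 420 + 21*y)
c(q) = 2*q*(18 + q) (c(q) = (18 + q)*(2*q) = 2*q*(18 + q))
l(-12, f(z, 4)*0)*c(8) = (420 + 21*(-9*0))*(2*8*(18 + 8)) = (420 + 21*0)*(2*8*26) = (420 + 0)*416 = 420*416 = 174720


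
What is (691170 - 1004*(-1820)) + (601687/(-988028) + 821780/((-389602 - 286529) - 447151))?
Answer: 1397530060243427313/554917033948 ≈ 2.5184e+6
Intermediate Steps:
(691170 - 1004*(-1820)) + (601687/(-988028) + 821780/((-389602 - 286529) - 447151)) = (691170 + 1827280) + (601687*(-1/988028) + 821780/(-676131 - 447151)) = 2518450 + (-601687/988028 + 821780/(-1123282)) = 2518450 + (-601687/988028 + 821780*(-1/1123282)) = 2518450 + (-601687/988028 - 410890/561641) = 2518450 - 743902913287/554917033948 = 1397530060243427313/554917033948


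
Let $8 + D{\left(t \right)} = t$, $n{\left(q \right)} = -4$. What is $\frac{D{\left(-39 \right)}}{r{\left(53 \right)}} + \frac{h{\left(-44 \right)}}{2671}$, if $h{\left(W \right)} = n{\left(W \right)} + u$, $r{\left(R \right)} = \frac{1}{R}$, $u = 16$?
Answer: $- \frac{6653449}{2671} \approx -2491.0$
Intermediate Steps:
$D{\left(t \right)} = -8 + t$
$h{\left(W \right)} = 12$ ($h{\left(W \right)} = -4 + 16 = 12$)
$\frac{D{\left(-39 \right)}}{r{\left(53 \right)}} + \frac{h{\left(-44 \right)}}{2671} = \frac{-8 - 39}{\frac{1}{53}} + \frac{12}{2671} = - 47 \frac{1}{\frac{1}{53}} + 12 \cdot \frac{1}{2671} = \left(-47\right) 53 + \frac{12}{2671} = -2491 + \frac{12}{2671} = - \frac{6653449}{2671}$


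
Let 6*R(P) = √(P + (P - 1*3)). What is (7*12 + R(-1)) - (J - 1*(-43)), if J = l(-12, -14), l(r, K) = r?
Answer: 53 + I*√5/6 ≈ 53.0 + 0.37268*I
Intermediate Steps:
J = -12
R(P) = √(-3 + 2*P)/6 (R(P) = √(P + (P - 1*3))/6 = √(P + (P - 3))/6 = √(P + (-3 + P))/6 = √(-3 + 2*P)/6)
(7*12 + R(-1)) - (J - 1*(-43)) = (7*12 + √(-3 + 2*(-1))/6) - (-12 - 1*(-43)) = (84 + √(-3 - 2)/6) - (-12 + 43) = (84 + √(-5)/6) - 1*31 = (84 + (I*√5)/6) - 31 = (84 + I*√5/6) - 31 = 53 + I*√5/6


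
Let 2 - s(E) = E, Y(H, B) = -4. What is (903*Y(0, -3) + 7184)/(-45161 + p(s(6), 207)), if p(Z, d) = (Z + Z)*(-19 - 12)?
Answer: -3572/44913 ≈ -0.079532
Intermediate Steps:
s(E) = 2 - E
p(Z, d) = -62*Z (p(Z, d) = (2*Z)*(-31) = -62*Z)
(903*Y(0, -3) + 7184)/(-45161 + p(s(6), 207)) = (903*(-4) + 7184)/(-45161 - 62*(2 - 1*6)) = (-3612 + 7184)/(-45161 - 62*(2 - 6)) = 3572/(-45161 - 62*(-4)) = 3572/(-45161 + 248) = 3572/(-44913) = 3572*(-1/44913) = -3572/44913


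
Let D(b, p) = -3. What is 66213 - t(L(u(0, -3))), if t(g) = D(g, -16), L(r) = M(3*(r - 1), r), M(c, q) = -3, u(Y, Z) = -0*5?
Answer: 66216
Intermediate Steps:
u(Y, Z) = 0 (u(Y, Z) = -5*0 = 0)
L(r) = -3
t(g) = -3
66213 - t(L(u(0, -3))) = 66213 - 1*(-3) = 66213 + 3 = 66216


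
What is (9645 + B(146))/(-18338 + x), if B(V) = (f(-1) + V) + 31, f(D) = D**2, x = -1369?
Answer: -9823/19707 ≈ -0.49845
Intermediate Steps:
B(V) = 32 + V (B(V) = ((-1)**2 + V) + 31 = (1 + V) + 31 = 32 + V)
(9645 + B(146))/(-18338 + x) = (9645 + (32 + 146))/(-18338 - 1369) = (9645 + 178)/(-19707) = 9823*(-1/19707) = -9823/19707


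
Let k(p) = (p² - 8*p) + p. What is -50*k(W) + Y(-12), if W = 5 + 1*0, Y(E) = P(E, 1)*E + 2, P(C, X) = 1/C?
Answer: 503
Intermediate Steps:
P(C, X) = 1/C
Y(E) = 3 (Y(E) = E/E + 2 = 1 + 2 = 3)
W = 5 (W = 5 + 0 = 5)
k(p) = p² - 7*p
-50*k(W) + Y(-12) = -250*(-7 + 5) + 3 = -250*(-2) + 3 = -50*(-10) + 3 = 500 + 3 = 503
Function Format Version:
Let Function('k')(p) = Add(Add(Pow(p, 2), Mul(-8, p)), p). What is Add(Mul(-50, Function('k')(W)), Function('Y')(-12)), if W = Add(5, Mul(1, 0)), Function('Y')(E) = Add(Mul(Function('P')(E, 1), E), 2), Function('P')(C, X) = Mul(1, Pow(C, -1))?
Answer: 503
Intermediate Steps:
Function('P')(C, X) = Pow(C, -1)
Function('Y')(E) = 3 (Function('Y')(E) = Add(Mul(Pow(E, -1), E), 2) = Add(1, 2) = 3)
W = 5 (W = Add(5, 0) = 5)
Function('k')(p) = Add(Pow(p, 2), Mul(-7, p))
Add(Mul(-50, Function('k')(W)), Function('Y')(-12)) = Add(Mul(-50, Mul(5, Add(-7, 5))), 3) = Add(Mul(-50, Mul(5, -2)), 3) = Add(Mul(-50, -10), 3) = Add(500, 3) = 503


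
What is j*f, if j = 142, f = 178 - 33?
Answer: 20590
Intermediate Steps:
f = 145
j*f = 142*145 = 20590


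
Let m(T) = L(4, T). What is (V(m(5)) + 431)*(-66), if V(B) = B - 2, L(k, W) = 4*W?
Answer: -29634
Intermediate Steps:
m(T) = 4*T
V(B) = -2 + B
(V(m(5)) + 431)*(-66) = ((-2 + 4*5) + 431)*(-66) = ((-2 + 20) + 431)*(-66) = (18 + 431)*(-66) = 449*(-66) = -29634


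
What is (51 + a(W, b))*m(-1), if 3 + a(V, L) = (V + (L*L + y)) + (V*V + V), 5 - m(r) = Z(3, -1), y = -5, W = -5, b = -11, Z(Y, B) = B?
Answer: 1074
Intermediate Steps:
m(r) = 6 (m(r) = 5 - 1*(-1) = 5 + 1 = 6)
a(V, L) = -8 + L² + V² + 2*V (a(V, L) = -3 + ((V + (L*L - 5)) + (V*V + V)) = -3 + ((V + (L² - 5)) + (V² + V)) = -3 + ((V + (-5 + L²)) + (V + V²)) = -3 + ((-5 + V + L²) + (V + V²)) = -3 + (-5 + L² + V² + 2*V) = -8 + L² + V² + 2*V)
(51 + a(W, b))*m(-1) = (51 + (-8 + (-11)² + (-5)² + 2*(-5)))*6 = (51 + (-8 + 121 + 25 - 10))*6 = (51 + 128)*6 = 179*6 = 1074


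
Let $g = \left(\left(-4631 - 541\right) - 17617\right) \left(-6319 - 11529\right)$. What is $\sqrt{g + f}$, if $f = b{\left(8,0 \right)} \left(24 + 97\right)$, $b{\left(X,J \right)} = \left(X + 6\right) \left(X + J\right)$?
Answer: $2 \sqrt{101687906} \approx 20168.0$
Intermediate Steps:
$b{\left(X,J \right)} = \left(6 + X\right) \left(J + X\right)$
$g = 406738072$ ($g = \left(-5172 - 17617\right) \left(-17848\right) = \left(-22789\right) \left(-17848\right) = 406738072$)
$f = 13552$ ($f = \left(8^{2} + 6 \cdot 0 + 6 \cdot 8 + 0 \cdot 8\right) \left(24 + 97\right) = \left(64 + 0 + 48 + 0\right) 121 = 112 \cdot 121 = 13552$)
$\sqrt{g + f} = \sqrt{406738072 + 13552} = \sqrt{406751624} = 2 \sqrt{101687906}$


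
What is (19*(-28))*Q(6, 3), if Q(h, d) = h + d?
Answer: -4788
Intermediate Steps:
Q(h, d) = d + h
(19*(-28))*Q(6, 3) = (19*(-28))*(3 + 6) = -532*9 = -4788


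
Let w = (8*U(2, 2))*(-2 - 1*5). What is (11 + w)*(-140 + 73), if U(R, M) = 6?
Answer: 21775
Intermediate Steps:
w = -336 (w = (8*6)*(-2 - 1*5) = 48*(-2 - 5) = 48*(-7) = -336)
(11 + w)*(-140 + 73) = (11 - 336)*(-140 + 73) = -325*(-67) = 21775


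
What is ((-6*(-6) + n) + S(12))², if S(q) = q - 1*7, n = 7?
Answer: 2304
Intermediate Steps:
S(q) = -7 + q (S(q) = q - 7 = -7 + q)
((-6*(-6) + n) + S(12))² = ((-6*(-6) + 7) + (-7 + 12))² = ((36 + 7) + 5)² = (43 + 5)² = 48² = 2304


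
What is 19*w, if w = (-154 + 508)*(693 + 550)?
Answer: 8360418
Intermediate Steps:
w = 440022 (w = 354*1243 = 440022)
19*w = 19*440022 = 8360418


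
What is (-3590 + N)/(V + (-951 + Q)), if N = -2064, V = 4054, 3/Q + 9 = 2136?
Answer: -2004343/1100014 ≈ -1.8221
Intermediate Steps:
Q = 1/709 (Q = 3/(-9 + 2136) = 3/2127 = 3*(1/2127) = 1/709 ≈ 0.0014104)
(-3590 + N)/(V + (-951 + Q)) = (-3590 - 2064)/(4054 + (-951 + 1/709)) = -5654/(4054 - 674258/709) = -5654/2200028/709 = -5654*709/2200028 = -2004343/1100014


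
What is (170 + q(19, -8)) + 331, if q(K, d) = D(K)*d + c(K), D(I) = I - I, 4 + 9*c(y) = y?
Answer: 1508/3 ≈ 502.67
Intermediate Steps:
c(y) = -4/9 + y/9
D(I) = 0
q(K, d) = -4/9 + K/9 (q(K, d) = 0*d + (-4/9 + K/9) = 0 + (-4/9 + K/9) = -4/9 + K/9)
(170 + q(19, -8)) + 331 = (170 + (-4/9 + (1/9)*19)) + 331 = (170 + (-4/9 + 19/9)) + 331 = (170 + 5/3) + 331 = 515/3 + 331 = 1508/3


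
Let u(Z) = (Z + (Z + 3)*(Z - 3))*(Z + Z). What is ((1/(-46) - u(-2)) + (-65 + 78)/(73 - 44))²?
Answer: 1352989089/1779556 ≈ 760.30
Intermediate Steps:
u(Z) = 2*Z*(Z + (-3 + Z)*(3 + Z)) (u(Z) = (Z + (3 + Z)*(-3 + Z))*(2*Z) = (Z + (-3 + Z)*(3 + Z))*(2*Z) = 2*Z*(Z + (-3 + Z)*(3 + Z)))
((1/(-46) - u(-2)) + (-65 + 78)/(73 - 44))² = ((1/(-46) - 2*(-2)*(-9 - 2 + (-2)²)) + (-65 + 78)/(73 - 44))² = ((-1/46 - 2*(-2)*(-9 - 2 + 4)) + 13/29)² = ((-1/46 - 2*(-2)*(-7)) + 13*(1/29))² = ((-1/46 - 1*28) + 13/29)² = ((-1/46 - 28) + 13/29)² = (-1289/46 + 13/29)² = (-36783/1334)² = 1352989089/1779556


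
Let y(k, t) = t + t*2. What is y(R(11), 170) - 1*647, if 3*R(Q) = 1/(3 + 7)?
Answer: -137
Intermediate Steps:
R(Q) = 1/30 (R(Q) = 1/(3*(3 + 7)) = (1/3)/10 = (1/3)*(1/10) = 1/30)
y(k, t) = 3*t (y(k, t) = t + 2*t = 3*t)
y(R(11), 170) - 1*647 = 3*170 - 1*647 = 510 - 647 = -137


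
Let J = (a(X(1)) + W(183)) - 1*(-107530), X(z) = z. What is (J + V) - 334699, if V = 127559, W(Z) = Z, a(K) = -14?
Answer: -99441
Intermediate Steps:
J = 107699 (J = (-14 + 183) - 1*(-107530) = 169 + 107530 = 107699)
(J + V) - 334699 = (107699 + 127559) - 334699 = 235258 - 334699 = -99441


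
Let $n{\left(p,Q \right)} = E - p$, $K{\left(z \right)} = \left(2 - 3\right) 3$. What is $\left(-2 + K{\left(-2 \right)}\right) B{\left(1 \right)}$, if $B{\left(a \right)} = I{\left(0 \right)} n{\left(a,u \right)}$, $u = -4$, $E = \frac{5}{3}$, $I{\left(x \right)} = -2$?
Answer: $\frac{20}{3} \approx 6.6667$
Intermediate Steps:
$E = \frac{5}{3}$ ($E = 5 \cdot \frac{1}{3} = \frac{5}{3} \approx 1.6667$)
$K{\left(z \right)} = -3$ ($K{\left(z \right)} = \left(-1\right) 3 = -3$)
$n{\left(p,Q \right)} = \frac{5}{3} - p$
$B{\left(a \right)} = - \frac{10}{3} + 2 a$ ($B{\left(a \right)} = - 2 \left(\frac{5}{3} - a\right) = - \frac{10}{3} + 2 a$)
$\left(-2 + K{\left(-2 \right)}\right) B{\left(1 \right)} = \left(-2 - 3\right) \left(- \frac{10}{3} + 2 \cdot 1\right) = - 5 \left(- \frac{10}{3} + 2\right) = \left(-5\right) \left(- \frac{4}{3}\right) = \frac{20}{3}$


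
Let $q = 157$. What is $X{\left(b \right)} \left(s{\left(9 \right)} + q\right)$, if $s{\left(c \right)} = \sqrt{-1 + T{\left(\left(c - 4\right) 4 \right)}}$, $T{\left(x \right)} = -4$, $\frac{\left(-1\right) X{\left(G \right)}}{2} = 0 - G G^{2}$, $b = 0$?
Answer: $0$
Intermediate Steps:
$X{\left(G \right)} = 2 G^{3}$ ($X{\left(G \right)} = - 2 \left(0 - G G^{2}\right) = - 2 \left(0 - G^{3}\right) = - 2 \left(- G^{3}\right) = 2 G^{3}$)
$s{\left(c \right)} = i \sqrt{5}$ ($s{\left(c \right)} = \sqrt{-1 - 4} = \sqrt{-5} = i \sqrt{5}$)
$X{\left(b \right)} \left(s{\left(9 \right)} + q\right) = 2 \cdot 0^{3} \left(i \sqrt{5} + 157\right) = 2 \cdot 0 \left(157 + i \sqrt{5}\right) = 0 \left(157 + i \sqrt{5}\right) = 0$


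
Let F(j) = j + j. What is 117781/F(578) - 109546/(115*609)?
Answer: 8122157159/80960460 ≈ 100.32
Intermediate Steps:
F(j) = 2*j
117781/F(578) - 109546/(115*609) = 117781/((2*578)) - 109546/(115*609) = 117781/1156 - 109546/70035 = 8122157159/80960460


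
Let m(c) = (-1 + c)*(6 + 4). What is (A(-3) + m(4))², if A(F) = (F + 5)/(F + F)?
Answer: 7921/9 ≈ 880.11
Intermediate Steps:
A(F) = (5 + F)/(2*F) (A(F) = (5 + F)/((2*F)) = (5 + F)*(1/(2*F)) = (5 + F)/(2*F))
m(c) = -10 + 10*c (m(c) = (-1 + c)*10 = -10 + 10*c)
(A(-3) + m(4))² = ((½)*(5 - 3)/(-3) + (-10 + 10*4))² = ((½)*(-⅓)*2 + (-10 + 40))² = (-⅓ + 30)² = (89/3)² = 7921/9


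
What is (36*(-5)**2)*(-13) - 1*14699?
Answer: -26399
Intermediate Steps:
(36*(-5)**2)*(-13) - 1*14699 = (36*25)*(-13) - 14699 = 900*(-13) - 14699 = -11700 - 14699 = -26399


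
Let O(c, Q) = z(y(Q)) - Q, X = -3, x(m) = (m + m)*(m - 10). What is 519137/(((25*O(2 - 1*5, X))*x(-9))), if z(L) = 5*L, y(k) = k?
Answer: -27323/5400 ≈ -5.0598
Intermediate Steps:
x(m) = 2*m*(-10 + m) (x(m) = (2*m)*(-10 + m) = 2*m*(-10 + m))
O(c, Q) = 4*Q (O(c, Q) = 5*Q - Q = 4*Q)
519137/(((25*O(2 - 1*5, X))*x(-9))) = 519137/(((25*(4*(-3)))*(2*(-9)*(-10 - 9)))) = 519137/(((25*(-12))*(2*(-9)*(-19)))) = 519137/((-300*342)) = 519137/(-102600) = 519137*(-1/102600) = -27323/5400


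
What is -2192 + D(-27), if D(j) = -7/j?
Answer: -59177/27 ≈ -2191.7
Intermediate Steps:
-2192 + D(-27) = -2192 - 7/(-27) = -2192 - 7*(-1/27) = -2192 + 7/27 = -59177/27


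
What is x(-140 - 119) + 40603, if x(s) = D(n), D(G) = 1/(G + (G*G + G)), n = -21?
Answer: 16200598/399 ≈ 40603.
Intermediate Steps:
D(G) = 1/(G**2 + 2*G) (D(G) = 1/(G + (G**2 + G)) = 1/(G + (G + G**2)) = 1/(G**2 + 2*G))
x(s) = 1/399 (x(s) = 1/((-21)*(2 - 21)) = -1/21/(-19) = -1/21*(-1/19) = 1/399)
x(-140 - 119) + 40603 = 1/399 + 40603 = 16200598/399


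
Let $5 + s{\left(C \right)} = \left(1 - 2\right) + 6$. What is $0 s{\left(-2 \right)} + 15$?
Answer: $15$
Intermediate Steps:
$s{\left(C \right)} = 0$ ($s{\left(C \right)} = -5 + \left(\left(1 - 2\right) + 6\right) = -5 + \left(-1 + 6\right) = -5 + 5 = 0$)
$0 s{\left(-2 \right)} + 15 = 0 \cdot 0 + 15 = 0 + 15 = 15$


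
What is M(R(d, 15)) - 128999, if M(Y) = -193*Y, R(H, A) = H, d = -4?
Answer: -128227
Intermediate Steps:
M(R(d, 15)) - 128999 = -193*(-4) - 128999 = 772 - 128999 = -128227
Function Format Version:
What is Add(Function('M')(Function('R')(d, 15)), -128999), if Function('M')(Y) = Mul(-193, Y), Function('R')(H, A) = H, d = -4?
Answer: -128227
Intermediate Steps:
Add(Function('M')(Function('R')(d, 15)), -128999) = Add(Mul(-193, -4), -128999) = Add(772, -128999) = -128227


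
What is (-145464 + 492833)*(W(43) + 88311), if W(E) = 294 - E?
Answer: 30763693378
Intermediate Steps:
(-145464 + 492833)*(W(43) + 88311) = (-145464 + 492833)*((294 - 1*43) + 88311) = 347369*((294 - 43) + 88311) = 347369*(251 + 88311) = 347369*88562 = 30763693378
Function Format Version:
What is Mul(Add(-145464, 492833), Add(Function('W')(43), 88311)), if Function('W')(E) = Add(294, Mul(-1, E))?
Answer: 30763693378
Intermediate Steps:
Mul(Add(-145464, 492833), Add(Function('W')(43), 88311)) = Mul(Add(-145464, 492833), Add(Add(294, Mul(-1, 43)), 88311)) = Mul(347369, Add(Add(294, -43), 88311)) = Mul(347369, Add(251, 88311)) = Mul(347369, 88562) = 30763693378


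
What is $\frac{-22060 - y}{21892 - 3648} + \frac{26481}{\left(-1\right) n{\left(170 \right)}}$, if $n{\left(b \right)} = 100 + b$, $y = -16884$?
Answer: $- \frac{40376407}{410490} \approx -98.361$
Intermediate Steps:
$\frac{-22060 - y}{21892 - 3648} + \frac{26481}{\left(-1\right) n{\left(170 \right)}} = \frac{-22060 - -16884}{21892 - 3648} + \frac{26481}{\left(-1\right) \left(100 + 170\right)} = \frac{-22060 + 16884}{18244} + \frac{26481}{\left(-1\right) 270} = \left(-5176\right) \frac{1}{18244} + \frac{26481}{-270} = - \frac{1294}{4561} + 26481 \left(- \frac{1}{270}\right) = - \frac{1294}{4561} - \frac{8827}{90} = - \frac{40376407}{410490}$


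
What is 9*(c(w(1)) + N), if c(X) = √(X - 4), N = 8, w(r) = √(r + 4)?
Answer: 72 + 9*√(-4 + √5) ≈ 72.0 + 11.953*I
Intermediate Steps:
w(r) = √(4 + r)
c(X) = √(-4 + X)
9*(c(w(1)) + N) = 9*(√(-4 + √(4 + 1)) + 8) = 9*(√(-4 + √5) + 8) = 9*(8 + √(-4 + √5)) = 72 + 9*√(-4 + √5)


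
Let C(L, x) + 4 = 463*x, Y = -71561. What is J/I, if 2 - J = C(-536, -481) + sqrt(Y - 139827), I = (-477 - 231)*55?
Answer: -222709/38940 + I*sqrt(52847)/19470 ≈ -5.7193 + 0.011807*I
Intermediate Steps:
I = -38940 (I = -708*55 = -38940)
C(L, x) = -4 + 463*x
J = 222709 - 2*I*sqrt(52847) (J = 2 - ((-4 + 463*(-481)) + sqrt(-71561 - 139827)) = 2 - ((-4 - 222703) + sqrt(-211388)) = 2 - (-222707 + 2*I*sqrt(52847)) = 2 + (222707 - 2*I*sqrt(52847)) = 222709 - 2*I*sqrt(52847) ≈ 2.2271e+5 - 459.77*I)
J/I = (222709 - 2*I*sqrt(52847))/(-38940) = (222709 - 2*I*sqrt(52847))*(-1/38940) = -222709/38940 + I*sqrt(52847)/19470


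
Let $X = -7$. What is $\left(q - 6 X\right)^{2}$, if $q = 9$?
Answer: $2601$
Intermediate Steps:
$\left(q - 6 X\right)^{2} = \left(9 - -42\right)^{2} = \left(9 + 42\right)^{2} = 51^{2} = 2601$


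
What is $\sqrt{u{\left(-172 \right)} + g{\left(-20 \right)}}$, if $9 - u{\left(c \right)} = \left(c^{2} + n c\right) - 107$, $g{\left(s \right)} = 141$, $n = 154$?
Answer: $i \sqrt{2839} \approx 53.282 i$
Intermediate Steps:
$u{\left(c \right)} = 116 - c^{2} - 154 c$ ($u{\left(c \right)} = 9 - \left(\left(c^{2} + 154 c\right) - 107\right) = 9 - \left(-107 + c^{2} + 154 c\right) = 116 - c^{2} - 154 c$)
$\sqrt{u{\left(-172 \right)} + g{\left(-20 \right)}} = \sqrt{\left(116 - \left(-172\right)^{2} - -26488\right) + 141} = \sqrt{\left(116 - 29584 + 26488\right) + 141} = \sqrt{-2980 + 141} = \sqrt{-2839} = i \sqrt{2839}$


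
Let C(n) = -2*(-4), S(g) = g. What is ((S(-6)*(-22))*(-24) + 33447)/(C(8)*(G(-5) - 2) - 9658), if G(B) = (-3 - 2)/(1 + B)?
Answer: -30279/9664 ≈ -3.1332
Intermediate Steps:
G(B) = -5/(1 + B)
C(n) = 8
((S(-6)*(-22))*(-24) + 33447)/(C(8)*(G(-5) - 2) - 9658) = (-6*(-22)*(-24) + 33447)/(8*(-5/(1 - 5) - 2) - 9658) = (132*(-24) + 33447)/(8*(-5/(-4) - 2) - 9658) = (-3168 + 33447)/(8*(-5*(-¼) - 2) - 9658) = 30279/(8*(5/4 - 2) - 9658) = 30279/(8*(-¾) - 9658) = 30279/(-6 - 9658) = 30279/(-9664) = 30279*(-1/9664) = -30279/9664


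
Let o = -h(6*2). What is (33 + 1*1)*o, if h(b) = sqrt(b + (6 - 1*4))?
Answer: -34*sqrt(14) ≈ -127.22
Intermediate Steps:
h(b) = sqrt(2 + b) (h(b) = sqrt(b + (6 - 4)) = sqrt(b + 2) = sqrt(2 + b))
o = -sqrt(14) (o = -sqrt(2 + 6*2) = -sqrt(2 + 12) = -sqrt(14) ≈ -3.7417)
(33 + 1*1)*o = (33 + 1*1)*(-sqrt(14)) = (33 + 1)*(-sqrt(14)) = 34*(-sqrt(14)) = -34*sqrt(14)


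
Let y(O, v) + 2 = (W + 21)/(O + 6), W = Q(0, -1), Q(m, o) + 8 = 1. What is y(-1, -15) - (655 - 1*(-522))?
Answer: -5881/5 ≈ -1176.2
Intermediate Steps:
Q(m, o) = -7 (Q(m, o) = -8 + 1 = -7)
W = -7
y(O, v) = -2 + 14/(6 + O) (y(O, v) = -2 + (-7 + 21)/(O + 6) = -2 + 14/(6 + O))
y(-1, -15) - (655 - 1*(-522)) = 2*(1 - 1*(-1))/(6 - 1) - (655 - 1*(-522)) = 2*(1 + 1)/5 - (655 + 522) = 2*(1/5)*2 - 1*1177 = 4/5 - 1177 = -5881/5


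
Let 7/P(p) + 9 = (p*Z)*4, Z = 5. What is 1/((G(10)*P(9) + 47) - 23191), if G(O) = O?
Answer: -171/3957554 ≈ -4.3208e-5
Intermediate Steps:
P(p) = 7/(-9 + 20*p) (P(p) = 7/(-9 + (p*5)*4) = 7/(-9 + (5*p)*4) = 7/(-9 + 20*p))
1/((G(10)*P(9) + 47) - 23191) = 1/((10*(7/(-9 + 20*9)) + 47) - 23191) = 1/((10*(7/(-9 + 180)) + 47) - 23191) = 1/((10*(7/171) + 47) - 23191) = 1/((70/171 + 47) - 23191) = 1/(8107/171 - 23191) = 1/(-3957554/171) = -171/3957554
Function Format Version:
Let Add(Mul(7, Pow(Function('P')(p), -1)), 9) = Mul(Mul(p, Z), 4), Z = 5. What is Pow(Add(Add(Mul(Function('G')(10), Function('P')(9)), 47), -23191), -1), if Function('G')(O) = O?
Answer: Rational(-171, 3957554) ≈ -4.3208e-5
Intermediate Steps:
Function('P')(p) = Mul(7, Pow(Add(-9, Mul(20, p)), -1)) (Function('P')(p) = Mul(7, Pow(Add(-9, Mul(Mul(p, 5), 4)), -1)) = Mul(7, Pow(Add(-9, Mul(Mul(5, p), 4)), -1)) = Mul(7, Pow(Add(-9, Mul(20, p)), -1)))
Pow(Add(Add(Mul(Function('G')(10), Function('P')(9)), 47), -23191), -1) = Pow(Add(Add(Mul(10, Mul(7, Pow(Add(-9, Mul(20, 9)), -1))), 47), -23191), -1) = Pow(Add(Add(Mul(10, Mul(7, Pow(Add(-9, 180), -1))), 47), -23191), -1) = Pow(Add(Add(Mul(10, Mul(7, Pow(171, -1))), 47), -23191), -1) = Pow(Add(Add(Mul(10, Mul(7, Rational(1, 171))), 47), -23191), -1) = Pow(Add(Add(Mul(10, Rational(7, 171)), 47), -23191), -1) = Pow(Add(Add(Rational(70, 171), 47), -23191), -1) = Pow(Add(Rational(8107, 171), -23191), -1) = Pow(Rational(-3957554, 171), -1) = Rational(-171, 3957554)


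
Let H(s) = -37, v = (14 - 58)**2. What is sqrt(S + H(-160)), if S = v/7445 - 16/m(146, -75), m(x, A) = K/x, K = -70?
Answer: I*sqrt(9148840365)/52115 ≈ 1.8354*I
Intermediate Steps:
m(x, A) = -70/x
v = 1936 (v = (-44)**2 = 1936)
S = 1752704/52115 (S = 1936/7445 - 16/((-70/146)) = 1936*(1/7445) - 16/((-70*1/146)) = 1936/7445 - 16/(-35/73) = 1936/7445 - 16*(-73/35) = 1936/7445 + 1168/35 = 1752704/52115 ≈ 33.631)
sqrt(S + H(-160)) = sqrt(1752704/52115 - 37) = sqrt(-175551/52115) = I*sqrt(9148840365)/52115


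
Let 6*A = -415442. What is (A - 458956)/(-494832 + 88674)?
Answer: 1584589/1218474 ≈ 1.3005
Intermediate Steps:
A = -207721/3 (A = (⅙)*(-415442) = -207721/3 ≈ -69240.)
(A - 458956)/(-494832 + 88674) = (-207721/3 - 458956)/(-494832 + 88674) = -1584589/3/(-406158) = -1584589/3*(-1/406158) = 1584589/1218474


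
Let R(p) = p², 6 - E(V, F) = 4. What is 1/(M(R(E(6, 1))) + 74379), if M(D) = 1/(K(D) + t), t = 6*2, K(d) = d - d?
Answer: 12/892549 ≈ 1.3445e-5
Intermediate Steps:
E(V, F) = 2 (E(V, F) = 6 - 1*4 = 6 - 4 = 2)
K(d) = 0
t = 12
M(D) = 1/12 (M(D) = 1/(0 + 12) = 1/12)
1/(M(R(E(6, 1))) + 74379) = 1/(1/12 + 74379) = 1/(892549/12) = 12/892549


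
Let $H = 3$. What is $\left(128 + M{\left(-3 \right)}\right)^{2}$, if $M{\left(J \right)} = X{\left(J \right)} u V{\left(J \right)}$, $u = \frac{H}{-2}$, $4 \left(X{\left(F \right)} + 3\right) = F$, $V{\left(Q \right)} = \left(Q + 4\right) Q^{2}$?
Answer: $\frac{2042041}{64} \approx 31907.0$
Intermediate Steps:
$V{\left(Q \right)} = Q^{2} \left(4 + Q\right)$ ($V{\left(Q \right)} = \left(4 + Q\right) Q^{2} = Q^{2} \left(4 + Q\right)$)
$X{\left(F \right)} = -3 + \frac{F}{4}$
$u = - \frac{3}{2}$ ($u = \frac{3}{-2} = 3 \left(- \frac{1}{2}\right) = - \frac{3}{2} \approx -1.5$)
$M{\left(J \right)} = J^{2} \left(4 + J\right) \left(\frac{9}{2} - \frac{3 J}{8}\right)$ ($M{\left(J \right)} = \left(-3 + \frac{J}{4}\right) \left(- \frac{3}{2}\right) J^{2} \left(4 + J\right) = \left(\frac{9}{2} - \frac{3 J}{8}\right) J^{2} \left(4 + J\right) = J^{2} \left(4 + J\right) \left(\frac{9}{2} - \frac{3 J}{8}\right)$)
$\left(128 + M{\left(-3 \right)}\right)^{2} = \left(128 - \frac{3 \left(-3\right)^{2} \left(-12 - 3\right) \left(4 - 3\right)}{8}\right)^{2} = \left(128 - \frac{27}{8} \left(-15\right) 1\right)^{2} = \left(128 + \frac{405}{8}\right)^{2} = \left(\frac{1429}{8}\right)^{2} = \frac{2042041}{64}$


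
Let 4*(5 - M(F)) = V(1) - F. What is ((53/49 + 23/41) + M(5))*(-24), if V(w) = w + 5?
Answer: -308226/2009 ≈ -153.42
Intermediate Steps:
V(w) = 5 + w
M(F) = 7/2 + F/4 (M(F) = 5 - ((5 + 1) - F)/4 = 5 - (6 - F)/4 = 5 + (-3/2 + F/4) = 7/2 + F/4)
((53/49 + 23/41) + M(5))*(-24) = ((53/49 + 23/41) + (7/2 + (1/4)*5))*(-24) = ((53*(1/49) + 23*(1/41)) + (7/2 + 5/4))*(-24) = ((53/49 + 23/41) + 19/4)*(-24) = (3300/2009 + 19/4)*(-24) = (51371/8036)*(-24) = -308226/2009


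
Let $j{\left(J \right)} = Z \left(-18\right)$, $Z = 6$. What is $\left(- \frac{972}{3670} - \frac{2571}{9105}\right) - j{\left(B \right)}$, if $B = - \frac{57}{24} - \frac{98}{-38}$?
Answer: $\frac{119685739}{1113845} \approx 107.45$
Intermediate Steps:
$B = \frac{31}{152}$ ($B = \left(-57\right) \frac{1}{24} - - \frac{49}{19} = - \frac{19}{8} + \frac{49}{19} = \frac{31}{152} \approx 0.20395$)
$j{\left(J \right)} = -108$ ($j{\left(J \right)} = 6 \left(-18\right) = -108$)
$\left(- \frac{972}{3670} - \frac{2571}{9105}\right) - j{\left(B \right)} = \left(- \frac{972}{3670} - \frac{2571}{9105}\right) - -108 = \left(\left(-972\right) \frac{1}{3670} - \frac{857}{3035}\right) + 108 = \left(- \frac{486}{1835} - \frac{857}{3035}\right) + 108 = - \frac{609521}{1113845} + 108 = \frac{119685739}{1113845}$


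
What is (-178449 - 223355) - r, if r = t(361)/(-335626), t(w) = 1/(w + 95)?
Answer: -61494276402623/153045456 ≈ -4.0180e+5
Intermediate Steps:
t(w) = 1/(95 + w)
r = -1/153045456 (r = 1/((95 + 361)*(-335626)) = -1/335626/456 = (1/456)*(-1/335626) = -1/153045456 ≈ -6.5340e-9)
(-178449 - 223355) - r = (-178449 - 223355) - 1*(-1/153045456) = -401804 + 1/153045456 = -61494276402623/153045456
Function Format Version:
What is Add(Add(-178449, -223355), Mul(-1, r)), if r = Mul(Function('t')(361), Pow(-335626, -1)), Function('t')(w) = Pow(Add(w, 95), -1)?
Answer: Rational(-61494276402623, 153045456) ≈ -4.0180e+5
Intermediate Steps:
Function('t')(w) = Pow(Add(95, w), -1)
r = Rational(-1, 153045456) (r = Mul(Pow(Add(95, 361), -1), Pow(-335626, -1)) = Mul(Pow(456, -1), Rational(-1, 335626)) = Mul(Rational(1, 456), Rational(-1, 335626)) = Rational(-1, 153045456) ≈ -6.5340e-9)
Add(Add(-178449, -223355), Mul(-1, r)) = Add(Add(-178449, -223355), Mul(-1, Rational(-1, 153045456))) = Add(-401804, Rational(1, 153045456)) = Rational(-61494276402623, 153045456)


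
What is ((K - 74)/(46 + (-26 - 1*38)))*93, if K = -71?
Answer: 4495/6 ≈ 749.17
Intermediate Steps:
((K - 74)/(46 + (-26 - 1*38)))*93 = ((-71 - 74)/(46 + (-26 - 1*38)))*93 = -145/(46 + (-26 - 38))*93 = -145/(46 - 64)*93 = -145/(-18)*93 = -145*(-1/18)*93 = (145/18)*93 = 4495/6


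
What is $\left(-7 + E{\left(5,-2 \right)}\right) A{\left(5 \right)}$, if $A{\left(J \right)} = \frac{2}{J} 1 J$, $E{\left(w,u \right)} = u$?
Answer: $-18$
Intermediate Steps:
$A{\left(J \right)} = 2$ ($A{\left(J \right)} = \frac{2}{J} J = 2$)
$\left(-7 + E{\left(5,-2 \right)}\right) A{\left(5 \right)} = \left(-7 - 2\right) 2 = \left(-9\right) 2 = -18$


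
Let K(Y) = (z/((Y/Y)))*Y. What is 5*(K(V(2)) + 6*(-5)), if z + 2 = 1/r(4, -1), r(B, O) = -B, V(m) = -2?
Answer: -255/2 ≈ -127.50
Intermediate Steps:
z = -9/4 (z = -2 + 1/(-1*4) = -2 + 1/(-4) = -2 - ¼ = -9/4 ≈ -2.2500)
K(Y) = -9*Y/4 (K(Y) = (-9/(4*(Y/Y)))*Y = (-9/4/1)*Y = (-9/4*1)*Y = -9*Y/4)
5*(K(V(2)) + 6*(-5)) = 5*(-9/4*(-2) + 6*(-5)) = 5*(9/2 - 30) = 5*(-51/2) = -255/2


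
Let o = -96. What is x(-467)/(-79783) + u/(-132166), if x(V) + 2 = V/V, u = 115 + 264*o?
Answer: 2012977473/10544599978 ≈ 0.19090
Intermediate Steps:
u = -25229 (u = 115 + 264*(-96) = 115 - 25344 = -25229)
x(V) = -1 (x(V) = -2 + V/V = -2 + 1 = -1)
x(-467)/(-79783) + u/(-132166) = -1/(-79783) - 25229/(-132166) = -1*(-1/79783) - 25229*(-1/132166) = 1/79783 + 25229/132166 = 2012977473/10544599978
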